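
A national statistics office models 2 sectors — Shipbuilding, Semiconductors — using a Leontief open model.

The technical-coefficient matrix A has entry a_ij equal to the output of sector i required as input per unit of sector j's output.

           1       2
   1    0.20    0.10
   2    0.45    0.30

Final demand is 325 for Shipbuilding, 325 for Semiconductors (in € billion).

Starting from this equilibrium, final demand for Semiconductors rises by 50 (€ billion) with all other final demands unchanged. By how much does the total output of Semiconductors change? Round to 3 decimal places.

I − A =
  [   0.80    -0.10]
  [  -0.45     0.70]
det(I−A) = (0.80)(0.70) − (-0.10)(-0.45) = 0.5150
adj(I−A) = [[0.70, 0.10], [0.45, 0.80]]
(I − A)⁻¹ = adj(I−A) / det(I−A) ≈
  [   1.3592     0.1942]
  [   0.8738     1.5534]
Δx = (I − A)⁻¹ Δd with Δd having +50 in the Semiconductors component and 0 elsewhere.
So Δx_2 = L_22 · (+50), where L_22 = adj(I−A)_22 / det(I−A) = 0.80 / 0.5150.
Δx_2 = 0.80 × (+50) / 0.5150 = 40.00 / 0.5150 ≈ 77.670.

Δx_2 = 77.670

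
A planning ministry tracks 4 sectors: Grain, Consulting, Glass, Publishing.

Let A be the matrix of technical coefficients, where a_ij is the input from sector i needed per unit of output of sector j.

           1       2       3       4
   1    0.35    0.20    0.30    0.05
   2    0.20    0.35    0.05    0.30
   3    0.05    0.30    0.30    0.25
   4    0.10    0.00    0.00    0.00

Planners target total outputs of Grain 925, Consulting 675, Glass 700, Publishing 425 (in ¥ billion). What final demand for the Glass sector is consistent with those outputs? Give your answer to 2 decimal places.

I − A =
  [   0.65    -0.20    -0.30    -0.05]
  [  -0.20     0.65    -0.05    -0.30]
  [  -0.05    -0.30     0.70    -0.25]
  [  -0.10     0.00     0.00     1.00]
d = (I − A) x:
  d_1 = (+0.65)·925 + (-0.20)·675 + (-0.30)·700 + (-0.05)·425 = 235.00
  d_2 = (-0.20)·925 + (+0.65)·675 + (-0.05)·700 + (-0.30)·425 = 91.25
  d_3 = (-0.05)·925 + (-0.30)·675 + (+0.70)·700 + (-0.25)·425 = 135.00
  d_4 = (-0.10)·925 + (+0.00)·675 + (+0.00)·700 + (+1.00)·425 = 332.50

d_3 = 135.00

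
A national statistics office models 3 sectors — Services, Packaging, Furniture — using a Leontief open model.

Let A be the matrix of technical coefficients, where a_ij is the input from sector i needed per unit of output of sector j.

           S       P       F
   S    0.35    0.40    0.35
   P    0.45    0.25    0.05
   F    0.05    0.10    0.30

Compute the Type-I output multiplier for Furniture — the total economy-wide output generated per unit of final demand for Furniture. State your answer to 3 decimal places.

m_F = 4.283

I − A =
  [   0.65    -0.40    -0.35]
  [  -0.45     0.75    -0.05]
  [  -0.05    -0.10     0.70]
Cofactors of I−A, C_ij = (−1)^(i+j)·(minor ij) (rows/columns in the sector order above):
  C_11 = (0.75)(0.70) − (-0.05)(-0.10) = 0.5200
  C_12 = −[(-0.45)(0.70) − (-0.05)(-0.05)] = 0.3175
  C_13 = (-0.45)(-0.10) − (0.75)(-0.05) = 0.0825
  C_21 = −[(-0.40)(0.70) − (-0.35)(-0.10)] = 0.3150
  C_22 = (0.65)(0.70) − (-0.35)(-0.05) = 0.4375
  C_23 = −[(0.65)(-0.10) − (-0.40)(-0.05)] = 0.0850
  C_31 = (-0.40)(-0.05) − (-0.35)(0.75) = 0.2825
  C_32 = −[(0.65)(-0.05) − (-0.35)(-0.45)] = 0.1900
  C_33 = (0.65)(0.75) − (-0.40)(-0.45) = 0.3075
det(I−A) = Σ_j (I−A)_1j·C_1j = (0.65)(0.5200) + (-0.40)(0.3175) + (-0.35)(0.0825) = 0.182125
adj(I−A) = Cᵀ =
  [ 0.5200   0.3150   0.2825]
  [ 0.3175   0.4375   0.1900]
  [ 0.0825   0.0850   0.3075]
(I − A)⁻¹ = adj(I−A) / det(I−A) ≈
  [   2.8552     1.7296     1.5511]
  [   1.7433     2.4022     1.0432]
  [   0.4530     0.4667     1.6884]
The output multiplier for sector j is the column-j sum of the Leontief inverse (I − A)⁻¹ = adj(I−A) / det(I−A).
Column F of adj(I−A): (0.2825, 0.1900, 0.3075); det(I−A) = 0.182125.
m_F = (0.2825 + 0.1900 + 0.3075) / 0.182125 = 0.78 / 0.182125 ≈ 4.283.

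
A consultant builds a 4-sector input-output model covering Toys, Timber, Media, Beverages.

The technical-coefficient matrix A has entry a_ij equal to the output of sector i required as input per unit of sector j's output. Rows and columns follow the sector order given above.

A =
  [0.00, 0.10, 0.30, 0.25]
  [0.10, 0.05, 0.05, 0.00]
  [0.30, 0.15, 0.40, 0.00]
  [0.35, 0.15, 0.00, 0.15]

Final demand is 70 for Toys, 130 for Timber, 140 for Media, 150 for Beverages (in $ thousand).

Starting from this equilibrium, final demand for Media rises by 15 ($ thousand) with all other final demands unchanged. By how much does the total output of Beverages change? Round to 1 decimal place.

I − A =
  [   1.00    -0.10    -0.30    -0.25]
  [  -0.10     0.95    -0.05     0.00]
  [  -0.30    -0.15     0.60     0.00]
  [  -0.35    -0.15     0.00     0.85]
Compute the cofactors C_ij = (−1)^(i+j)·(3×3 minor ij) of I−A; the adjugate is their transpose:
adj(I−A) = Cᵀ =
  [ 0.478125   0.111750   0.248375   0.140625]
  [ 0.063750   0.381000   0.063625   0.018750]
  [ 0.255000   0.151125   0.712125   0.075000]
  [ 0.208125   0.113250   0.113500   0.465000]
det(I−A) = Σ_j (I−A)_1j·C_1j = (1.00)(0.478125) + (-0.10)(0.063750) + (-0.30)(0.255000) + (-0.25)(0.208125) = 0.34321875
(I − A)⁻¹ = adj(I−A) / det(I−A) ≈
  [   1.3931     0.3256     0.7237     0.4097]
  [   0.1857     1.1101     0.1854     0.0546]
  [   0.7430     0.4403     2.0748     0.2185]
  [   0.6064     0.3300     0.3307     1.3548]
Δx = (I − A)⁻¹ Δd with Δd having +15 in the Media component and 0 elsewhere.
So Δx_4 = L_43 · (+15), where L_43 = adj(I−A)_43 / det(I−A) = 0.113500 / 0.34321875.
Δx_4 = 0.113500 × (+15) / 0.34321875 = 1.7025 / 0.34321875 ≈ 5.0.

Δx_4 = 5.0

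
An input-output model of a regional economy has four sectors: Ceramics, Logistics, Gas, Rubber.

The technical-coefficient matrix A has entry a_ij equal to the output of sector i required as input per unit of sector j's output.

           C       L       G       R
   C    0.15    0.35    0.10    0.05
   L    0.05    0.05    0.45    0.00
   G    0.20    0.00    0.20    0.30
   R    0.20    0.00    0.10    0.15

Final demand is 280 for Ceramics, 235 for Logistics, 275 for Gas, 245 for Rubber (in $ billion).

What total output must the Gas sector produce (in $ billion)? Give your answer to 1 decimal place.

I − A =
  [   0.85    -0.35    -0.10    -0.05]
  [  -0.05     0.95    -0.45     0.00]
  [  -0.20     0.00     0.80    -0.30]
  [  -0.20     0.00    -0.10     0.85]
Compute the cofactors C_ij = (−1)^(i+j)·(3×3 minor ij) of I−A; the adjugate is their transpose:
adj(I−A) = Cᵀ =
  [ 0.617500   0.227500   0.219375   0.113750]
  [ 0.136000   0.520500   0.325125   0.122750]
  [ 0.218500   0.080500   0.662000   0.246500]
  [ 0.171000   0.063000   0.129500   0.581500]
det(I−A) = Σ_j (I−A)_1j·C_1j = (0.85)(0.617500) + (-0.35)(0.136000) + (-0.10)(0.218500) + (-0.05)(0.171000) = 0.446875
(I − A)⁻¹ = adj(I−A) / det(I−A) ≈
  [   1.3818     0.5091     0.4909     0.2545]
  [   0.3043     1.1648     0.7276     0.2747]
  [   0.4890     0.1801     1.4814     0.5516]
  [   0.3827     0.1410     0.2898     1.3013]
x = (I − A)⁻¹ d = adj(I−A)·d / det(I−A), with det(I−A) = 0.446875:
  x_C = (0.617500·280 + 0.227500·235 + 0.219375·275 + 0.113750·245) / 0.446875 = 314.559375 / 0.446875 ≈ 703.9
  x_L = (0.136000·280 + 0.520500·235 + 0.325125·275 + 0.122750·245) / 0.446875 = 279.880625 / 0.446875 ≈ 626.3
  x_G = (0.218500·280 + 0.080500·235 + 0.662000·275 + 0.246500·245) / 0.446875 = 322.54 / 0.446875 ≈ 721.8
  x_R = (0.171000·280 + 0.063000·235 + 0.129500·275 + 0.581500·245) / 0.446875 = 240.765 / 0.446875 ≈ 538.8

x_G = 721.8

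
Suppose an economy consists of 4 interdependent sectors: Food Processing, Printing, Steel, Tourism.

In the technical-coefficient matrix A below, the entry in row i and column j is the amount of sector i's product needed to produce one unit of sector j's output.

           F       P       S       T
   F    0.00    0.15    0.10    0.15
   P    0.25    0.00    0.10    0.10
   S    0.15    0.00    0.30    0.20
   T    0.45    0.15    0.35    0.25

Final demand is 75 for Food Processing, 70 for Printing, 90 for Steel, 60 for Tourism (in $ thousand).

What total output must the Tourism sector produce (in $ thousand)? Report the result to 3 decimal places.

I − A =
  [   1.00    -0.15    -0.10    -0.15]
  [  -0.25     1.00    -0.10    -0.10]
  [  -0.15     0.00     0.70    -0.20]
  [  -0.45    -0.15    -0.35     0.75]
Compute the cofactors C_ij = (−1)^(i+j)·(3×3 minor ij) of I−A; the adjugate is their transpose:
adj(I−A) = Cᵀ =
  [ 0.441500   0.087000   0.144750   0.138500]
  [ 0.170750   0.379625   0.139625   0.122000]
  [ 0.207750   0.063750   0.627000   0.217250]
  [ 0.396000   0.157875   0.407375   0.656500]
det(I−A) = Σ_j (I−A)_1j·C_1j = (1.00)(0.441500) + (-0.15)(0.170750) + (-0.10)(0.207750) + (-0.15)(0.396000) = 0.3357125
(I − A)⁻¹ = adj(I−A) / det(I−A) ≈
  [   1.3151     0.2592     0.4312     0.4126]
  [   0.5086     1.1308     0.4159     0.3634]
  [   0.6188     0.1899     1.8677     0.6471]
  [   1.1796     0.4703     1.2135     1.9555]
x = (I − A)⁻¹ d = adj(I−A)·d / det(I−A), with det(I−A) = 0.3357125:
  x_F = (0.441500·75 + 0.087000·70 + 0.144750·90 + 0.138500·60) / 0.3357125 = 60.54 / 0.3357125 ≈ 180.333
  x_P = (0.170750·75 + 0.379625·70 + 0.139625·90 + 0.122000·60) / 0.3357125 = 59.26625 / 0.3357125 ≈ 176.539
  x_S = (0.207750·75 + 0.063750·70 + 0.627000·90 + 0.217250·60) / 0.3357125 = 89.50875 / 0.3357125 ≈ 266.623
  x_T = (0.396000·75 + 0.157875·70 + 0.407375·90 + 0.656500·60) / 0.3357125 = 116.805 / 0.3357125 ≈ 347.932

x_T = 347.932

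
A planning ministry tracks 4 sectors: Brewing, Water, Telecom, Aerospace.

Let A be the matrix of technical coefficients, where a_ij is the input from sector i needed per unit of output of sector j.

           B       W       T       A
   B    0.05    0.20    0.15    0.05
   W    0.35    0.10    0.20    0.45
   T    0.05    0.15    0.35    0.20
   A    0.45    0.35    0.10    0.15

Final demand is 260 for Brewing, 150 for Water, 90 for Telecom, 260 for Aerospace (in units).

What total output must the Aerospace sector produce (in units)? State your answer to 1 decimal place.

x_A = 1410.4

I − A =
  [   0.95    -0.20    -0.15    -0.05]
  [  -0.35     0.90    -0.20    -0.45]
  [  -0.05    -0.15     0.65    -0.20]
  [  -0.45    -0.35    -0.10     0.85]
Compute the cofactors C_ij = (−1)^(i+j)·(3×3 minor ij) of I−A; the adjugate is their transpose:
adj(I−A) = Cᵀ =
  [ 0.330625   0.148250   0.142125   0.131375]
  [ 0.346750   0.471125   0.276500   0.334875]
  [ 0.210875   0.211625   0.450750   0.230500]
  [ 0.342625   0.297375   0.242125   0.465125]
det(I−A) = Σ_j (I−A)_1j·C_1j = (0.95)(0.330625) + (-0.20)(0.346750) + (-0.15)(0.210875) + (-0.05)(0.342625) = 0.19598125
(I − A)⁻¹ = adj(I−A) / det(I−A) ≈
  [   1.6870     0.7564     0.7252     0.6703]
  [   1.7693     2.4039     1.4108     1.7087]
  [   1.0760     1.0798     2.3000     1.1761]
  [   1.7483     1.5174     1.2354     2.3733]
x = (I − A)⁻¹ d = adj(I−A)·d / det(I−A), with det(I−A) = 0.19598125:
  x_B = (0.330625·260 + 0.148250·150 + 0.142125·90 + 0.131375·260) / 0.19598125 = 155.14875 / 0.19598125 ≈ 791.7
  x_W = (0.346750·260 + 0.471125·150 + 0.276500·90 + 0.334875·260) / 0.19598125 = 272.77625 / 0.19598125 ≈ 1391.8
  x_T = (0.210875·260 + 0.211625·150 + 0.450750·90 + 0.230500·260) / 0.19598125 = 187.06875 / 0.19598125 ≈ 954.5
  x_A = (0.342625·260 + 0.297375·150 + 0.242125·90 + 0.465125·260) / 0.19598125 = 276.4125 / 0.19598125 ≈ 1410.4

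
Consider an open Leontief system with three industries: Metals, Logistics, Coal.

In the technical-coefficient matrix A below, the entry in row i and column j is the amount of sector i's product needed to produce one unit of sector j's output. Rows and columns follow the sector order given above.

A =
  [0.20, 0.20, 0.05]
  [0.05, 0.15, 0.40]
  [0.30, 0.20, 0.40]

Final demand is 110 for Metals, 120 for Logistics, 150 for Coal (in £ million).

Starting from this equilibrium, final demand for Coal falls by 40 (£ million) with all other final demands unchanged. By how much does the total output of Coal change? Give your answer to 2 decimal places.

Δx_C = -89.11

I − A =
  [   0.80    -0.20    -0.05]
  [  -0.05     0.85    -0.40]
  [  -0.30    -0.20     0.60]
Cofactors of I−A, C_ij = (−1)^(i+j)·(minor ij) (rows/columns in the sector order above):
  C_11 = (0.85)(0.60) − (-0.40)(-0.20) = 0.4300
  C_12 = −[(-0.05)(0.60) − (-0.40)(-0.30)] = 0.1500
  C_13 = (-0.05)(-0.20) − (0.85)(-0.30) = 0.2650
  C_21 = −[(-0.20)(0.60) − (-0.05)(-0.20)] = 0.1300
  C_22 = (0.80)(0.60) − (-0.05)(-0.30) = 0.4650
  C_23 = −[(0.80)(-0.20) − (-0.20)(-0.30)] = 0.2200
  C_31 = (-0.20)(-0.40) − (-0.05)(0.85) = 0.1225
  C_32 = −[(0.80)(-0.40) − (-0.05)(-0.05)] = 0.3225
  C_33 = (0.80)(0.85) − (-0.20)(-0.05) = 0.6700
det(I−A) = Σ_j (I−A)_1j·C_1j = (0.80)(0.4300) + (-0.20)(0.1500) + (-0.05)(0.2650) = 0.30075
adj(I−A) = Cᵀ =
  [ 0.4300   0.1300   0.1225]
  [ 0.1500   0.4650   0.3225]
  [ 0.2650   0.2200   0.6700]
(I − A)⁻¹ = adj(I−A) / det(I−A) ≈
  [   1.4298     0.4323     0.4073]
  [   0.4988     1.5461     1.0723]
  [   0.8811     0.7315     2.2278]
Δx = (I − A)⁻¹ Δd with Δd having -40 in the Coal component and 0 elsewhere.
So Δx_C = L_CC · (-40), where L_CC = adj(I−A)_CC / det(I−A) = 0.6700 / 0.30075.
Δx_C = 0.6700 × (-40) / 0.30075 = -26.80 / 0.30075 ≈ -89.11.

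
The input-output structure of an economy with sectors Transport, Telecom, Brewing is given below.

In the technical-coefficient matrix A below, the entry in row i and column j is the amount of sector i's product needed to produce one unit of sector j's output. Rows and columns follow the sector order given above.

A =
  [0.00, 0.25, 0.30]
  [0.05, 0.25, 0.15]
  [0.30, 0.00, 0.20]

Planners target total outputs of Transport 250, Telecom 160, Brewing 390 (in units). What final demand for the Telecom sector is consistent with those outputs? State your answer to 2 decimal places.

I − A =
  [   1.00    -0.25    -0.30]
  [  -0.05     0.75    -0.15]
  [  -0.30     0.00     0.80]
d = (I − A) x:
  d_1 = (+1.00)·250 + (-0.25)·160 + (-0.30)·390 = 93.00
  d_2 = (-0.05)·250 + (+0.75)·160 + (-0.15)·390 = 49.00
  d_3 = (-0.30)·250 + (+0.00)·160 + (+0.80)·390 = 237.00

d_2 = 49.00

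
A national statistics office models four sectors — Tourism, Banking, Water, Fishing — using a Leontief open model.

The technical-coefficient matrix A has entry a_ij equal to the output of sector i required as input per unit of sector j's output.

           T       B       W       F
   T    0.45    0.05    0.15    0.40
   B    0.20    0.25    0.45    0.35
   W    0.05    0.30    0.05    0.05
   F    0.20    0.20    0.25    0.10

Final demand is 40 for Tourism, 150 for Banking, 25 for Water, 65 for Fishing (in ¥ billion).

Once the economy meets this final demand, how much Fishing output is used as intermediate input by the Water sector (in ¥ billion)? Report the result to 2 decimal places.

z_FW = 78.45

I − A =
  [   0.55    -0.05    -0.15    -0.40]
  [  -0.20     0.75    -0.45    -0.35]
  [  -0.05    -0.30     0.95    -0.05]
  [  -0.20    -0.20    -0.25     0.90]
Compute the cofactors C_ij = (−1)^(i+j)·(3×3 minor ij) of I−A; the adjugate is their transpose:
adj(I−A) = Cᵀ =
  [ 0.413125   0.190125   0.226375   0.270125]
  [ 0.264125   0.374125   0.292375   0.279125]
  [ 0.114750   0.136750   0.244250   0.117750]
  [ 0.182375   0.163375   0.183125   0.292375]
det(I−A) = Σ_j (I−A)_1j·C_1j = (0.55)(0.413125) + (-0.05)(0.264125) + (-0.15)(0.114750) + (-0.40)(0.182375) = 0.12385
(I − A)⁻¹ = adj(I−A) / det(I−A) ≈
  [   3.3357     1.5351     1.8278     2.1811]
  [   2.1326     3.0208     2.3607     2.2537]
  [   0.9265     1.1042     1.9721     0.9507]
  [   1.4725     1.3191     1.4786     2.3607]
First solve x = (I − A)⁻¹ d = adj(I−A)·d / det(I−A); in particular x_W = (0.114750·40 + 0.136750·150 + 0.244250·25 + 0.117750·65) / 0.12385 = 38.8625 / 0.12385 ≈ 313.7868.
Intermediate flow from F to W: z_FW = a_FW · x_W = 0.25 × 38.8625 / 0.12385 = 9.715625 / 0.12385 ≈ 78.45.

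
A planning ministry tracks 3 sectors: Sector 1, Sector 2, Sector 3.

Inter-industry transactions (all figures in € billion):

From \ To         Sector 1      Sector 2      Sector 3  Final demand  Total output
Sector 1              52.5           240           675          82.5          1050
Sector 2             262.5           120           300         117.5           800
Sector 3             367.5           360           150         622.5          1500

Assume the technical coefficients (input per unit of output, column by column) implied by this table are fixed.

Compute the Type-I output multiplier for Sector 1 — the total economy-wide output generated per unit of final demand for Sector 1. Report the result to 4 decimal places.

Technical coefficients a_ij = z_ij / X_j:
  a_11 = 52.5/1050 = 0.05, a_21 = 262.5/1050 = 0.25, a_31 = 367.5/1050 = 0.35
  a_12 = 240/800 = 0.30, a_22 = 120/800 = 0.15, a_32 = 360/800 = 0.45
  a_13 = 675/1500 = 0.45, a_23 = 300/1500 = 0.20, a_33 = 150/1500 = 0.10
I − A =
  [   0.95    -0.30    -0.45]
  [  -0.25     0.85    -0.20]
  [  -0.35    -0.45     0.90]
Cofactors of I−A, C_ij = (−1)^(i+j)·(minor ij) (rows/columns in the sector order above):
  C_11 = (0.85)(0.90) − (-0.20)(-0.45) = 0.6750
  C_12 = −[(-0.25)(0.90) − (-0.20)(-0.35)] = 0.2950
  C_13 = (-0.25)(-0.45) − (0.85)(-0.35) = 0.4100
  C_21 = −[(-0.30)(0.90) − (-0.45)(-0.45)] = 0.4725
  C_22 = (0.95)(0.90) − (-0.45)(-0.35) = 0.6975
  C_23 = −[(0.95)(-0.45) − (-0.30)(-0.35)] = 0.5325
  C_31 = (-0.30)(-0.20) − (-0.45)(0.85) = 0.4425
  C_32 = −[(0.95)(-0.20) − (-0.45)(-0.25)] = 0.3025
  C_33 = (0.95)(0.85) − (-0.30)(-0.25) = 0.7325
det(I−A) = Σ_j (I−A)_1j·C_1j = (0.95)(0.6750) + (-0.30)(0.2950) + (-0.45)(0.4100) = 0.36825
adj(I−A) = Cᵀ =
  [ 0.6750   0.4725   0.4425]
  [ 0.2950   0.6975   0.3025]
  [ 0.4100   0.5325   0.7325]
(I − A)⁻¹ = adj(I−A) / det(I−A) ≈
  [   1.83299     1.28310     1.20163]
  [   0.80109     1.89409     0.82145]
  [   1.11337     1.44603     1.98914]
The output multiplier for sector j is the column-j sum of the Leontief inverse (I − A)⁻¹ = adj(I−A) / det(I−A).
Column 1 of adj(I−A): (0.6750, 0.2950, 0.4100); det(I−A) = 0.36825.
m_1 = (0.6750 + 0.2950 + 0.4100) / 0.36825 = 1.38 / 0.36825 ≈ 3.7475.

m_1 = 3.7475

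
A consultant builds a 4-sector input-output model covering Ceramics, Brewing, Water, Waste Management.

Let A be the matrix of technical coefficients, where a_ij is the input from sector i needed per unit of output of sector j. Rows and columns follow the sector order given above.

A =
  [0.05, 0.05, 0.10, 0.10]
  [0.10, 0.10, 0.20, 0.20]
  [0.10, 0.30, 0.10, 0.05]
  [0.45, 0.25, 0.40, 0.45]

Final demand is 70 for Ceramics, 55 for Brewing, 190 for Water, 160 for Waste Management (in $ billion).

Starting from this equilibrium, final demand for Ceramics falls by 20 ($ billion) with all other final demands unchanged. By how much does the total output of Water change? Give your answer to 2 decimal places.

I − A =
  [   0.95    -0.05    -0.10    -0.10]
  [  -0.10     0.90    -0.20    -0.20]
  [  -0.10    -0.30     0.90    -0.05]
  [  -0.45    -0.25    -0.40     0.55]
Compute the cofactors C_ij = (−1)^(i+j)·(3×3 minor ij) of I−A; the adjugate is their transpose:
adj(I−A) = Cᵀ =
  [ 0.3230   0.0760   0.0950   0.0950]
  [ 0.1520   0.3990   0.1900   0.1900]
  [ 0.1095   0.1615   0.3725   0.1125]
  [ 0.4130   0.3610   0.4350   0.6950]
det(I−A) = Σ_j (I−A)_1j·C_1j = (0.95)(0.3230) + (-0.05)(0.1520) + (-0.10)(0.1095) + (-0.10)(0.4130) = 0.2470
(I − A)⁻¹ = adj(I−A) / det(I−A) ≈
  [   1.3077     0.3077     0.3846     0.3846]
  [   0.6154     1.6154     0.7692     0.7692]
  [   0.4433     0.6538     1.5081     0.4555]
  [   1.6721     1.4615     1.7611     2.8138]
Δx = (I − A)⁻¹ Δd with Δd having -20 in the Ceramics component and 0 elsewhere.
So Δx_3 = L_31 · (-20), where L_31 = adj(I−A)_31 / det(I−A) = 0.1095 / 0.2470.
Δx_3 = 0.1095 × (-20) / 0.2470 = -2.19 / 0.2470 ≈ -8.87.

Δx_3 = -8.87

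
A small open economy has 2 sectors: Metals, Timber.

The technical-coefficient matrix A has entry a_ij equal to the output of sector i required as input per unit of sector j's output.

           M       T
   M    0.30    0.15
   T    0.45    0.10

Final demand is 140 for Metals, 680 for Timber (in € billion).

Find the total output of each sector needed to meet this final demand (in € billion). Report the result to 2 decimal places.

x_M = 405.33, x_T = 958.22

I − A =
  [   0.70    -0.15]
  [  -0.45     0.90]
det(I−A) = (0.70)(0.90) − (-0.15)(-0.45) = 0.5625
adj(I−A) = [[0.90, 0.15], [0.45, 0.70]]
(I − A)⁻¹ = adj(I−A) / det(I−A) ≈
  [   1.6000     0.2667]
  [   0.8000     1.2444]
x = (I − A)⁻¹ d = adj(I−A)·d / det(I−A), with det(I−A) = 0.5625:
  x_M = (0.90·140 + 0.15·680) / 0.5625 = 228.00 / 0.5625 ≈ 405.33
  x_T = (0.45·140 + 0.70·680) / 0.5625 = 539.00 / 0.5625 ≈ 958.22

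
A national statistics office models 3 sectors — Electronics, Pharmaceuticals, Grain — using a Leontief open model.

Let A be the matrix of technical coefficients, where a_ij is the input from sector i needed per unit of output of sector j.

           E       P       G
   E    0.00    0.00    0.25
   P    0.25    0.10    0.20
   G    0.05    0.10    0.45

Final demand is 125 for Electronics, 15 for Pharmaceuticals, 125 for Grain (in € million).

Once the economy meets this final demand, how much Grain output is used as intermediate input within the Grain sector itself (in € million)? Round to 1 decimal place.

z_GG = 120.7

I − A =
  [   1.00     0.00    -0.25]
  [  -0.25     0.90    -0.20]
  [  -0.05    -0.10     0.55]
Cofactors of I−A, C_ij = (−1)^(i+j)·(minor ij) (rows/columns in the sector order above):
  C_11 = (0.90)(0.55) − (-0.20)(-0.10) = 0.4750
  C_12 = −[(-0.25)(0.55) − (-0.20)(-0.05)] = 0.1475
  C_13 = (-0.25)(-0.10) − (0.90)(-0.05) = 0.0700
  C_21 = −[(0.00)(0.55) − (-0.25)(-0.10)] = 0.0250
  C_22 = (1.00)(0.55) − (-0.25)(-0.05) = 0.5375
  C_23 = −[(1.00)(-0.10) − (0.00)(-0.05)] = 0.1000
  C_31 = (0.00)(-0.20) − (-0.25)(0.90) = 0.2250
  C_32 = −[(1.00)(-0.20) − (-0.25)(-0.25)] = 0.2625
  C_33 = (1.00)(0.90) − (0.00)(-0.25) = 0.9000
det(I−A) = Σ_j (I−A)_1j·C_1j = (1.00)(0.4750) + (0.00)(0.1475) + (-0.25)(0.0700) = 0.4575
adj(I−A) = Cᵀ =
  [ 0.4750   0.0250   0.2250]
  [ 0.1475   0.5375   0.2625]
  [ 0.0700   0.1000   0.9000]
(I − A)⁻¹ = adj(I−A) / det(I−A) ≈
  [   1.0383     0.0546     0.4918]
  [   0.3224     1.1749     0.5738]
  [   0.1530     0.2186     1.9672]
First solve x = (I − A)⁻¹ d = adj(I−A)·d / det(I−A); in particular x_G = (0.0700·125 + 0.1000·15 + 0.9000·125) / 0.4575 = 122.75 / 0.4575 ≈ 268.306.
Intermediate flow from G to G: z_GG = a_GG · x_G = 0.45 × 122.75 / 0.4575 = 55.2375 / 0.4575 ≈ 120.7.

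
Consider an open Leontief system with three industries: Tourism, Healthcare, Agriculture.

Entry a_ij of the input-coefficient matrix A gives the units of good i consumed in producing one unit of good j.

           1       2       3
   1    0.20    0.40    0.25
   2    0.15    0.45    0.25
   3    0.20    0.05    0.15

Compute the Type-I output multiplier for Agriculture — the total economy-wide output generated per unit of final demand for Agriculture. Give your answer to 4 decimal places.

I − A =
  [   0.80    -0.40    -0.25]
  [  -0.15     0.55    -0.25]
  [  -0.20    -0.05     0.85]
Cofactors of I−A, C_ij = (−1)^(i+j)·(minor ij) (rows/columns in the sector order above):
  C_11 = (0.55)(0.85) − (-0.25)(-0.05) = 0.4550
  C_12 = −[(-0.15)(0.85) − (-0.25)(-0.20)] = 0.1775
  C_13 = (-0.15)(-0.05) − (0.55)(-0.20) = 0.1175
  C_21 = −[(-0.40)(0.85) − (-0.25)(-0.05)] = 0.3525
  C_22 = (0.80)(0.85) − (-0.25)(-0.20) = 0.6300
  C_23 = −[(0.80)(-0.05) − (-0.40)(-0.20)] = 0.1200
  C_31 = (-0.40)(-0.25) − (-0.25)(0.55) = 0.2375
  C_32 = −[(0.80)(-0.25) − (-0.25)(-0.15)] = 0.2375
  C_33 = (0.80)(0.55) − (-0.40)(-0.15) = 0.3800
det(I−A) = Σ_j (I−A)_1j·C_1j = (0.80)(0.4550) + (-0.40)(0.1775) + (-0.25)(0.1175) = 0.263625
adj(I−A) = Cᵀ =
  [ 0.4550   0.3525   0.2375]
  [ 0.1775   0.6300   0.2375]
  [ 0.1175   0.1200   0.3800]
(I − A)⁻¹ = adj(I−A) / det(I−A) ≈
  [   1.72594     1.33713     0.90090]
  [   0.67330     2.38976     0.90090]
  [   0.44571     0.45519     1.44144]
The output multiplier for sector j is the column-j sum of the Leontief inverse (I − A)⁻¹ = adj(I−A) / det(I−A).
Column 3 of adj(I−A): (0.2375, 0.2375, 0.3800); det(I−A) = 0.263625.
m_3 = (0.2375 + 0.2375 + 0.3800) / 0.263625 = 0.855 / 0.263625 ≈ 3.2432.

m_3 = 3.2432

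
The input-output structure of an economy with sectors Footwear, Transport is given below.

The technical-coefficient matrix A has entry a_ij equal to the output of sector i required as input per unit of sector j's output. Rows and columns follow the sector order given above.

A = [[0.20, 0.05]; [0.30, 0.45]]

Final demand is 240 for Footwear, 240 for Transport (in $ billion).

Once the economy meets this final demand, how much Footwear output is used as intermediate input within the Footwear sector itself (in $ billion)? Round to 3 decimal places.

z_FF = 67.765

I − A =
  [   0.80    -0.05]
  [  -0.30     0.55]
det(I−A) = (0.80)(0.55) − (-0.05)(-0.30) = 0.4250
adj(I−A) = [[0.55, 0.05], [0.30, 0.80]]
(I − A)⁻¹ = adj(I−A) / det(I−A) ≈
  [   1.2941     0.1176]
  [   0.7059     1.8824]
First solve x = (I − A)⁻¹ d = adj(I−A)·d / det(I−A); in particular x_F = (0.55·240 + 0.05·240) / 0.4250 = 144.00 / 0.4250 ≈ 338.82353.
Intermediate flow from F to F: z_FF = a_FF · x_F = 0.20 × 144.00 / 0.4250 = 28.80 / 0.4250 ≈ 67.765.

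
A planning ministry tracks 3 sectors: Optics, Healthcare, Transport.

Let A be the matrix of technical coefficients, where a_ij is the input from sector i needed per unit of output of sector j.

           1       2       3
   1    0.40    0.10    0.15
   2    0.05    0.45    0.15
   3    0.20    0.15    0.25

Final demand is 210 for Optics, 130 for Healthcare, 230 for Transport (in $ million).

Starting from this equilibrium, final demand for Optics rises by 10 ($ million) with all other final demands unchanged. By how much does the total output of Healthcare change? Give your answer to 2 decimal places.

Δx_2 = 3.22

I − A =
  [   0.60    -0.10    -0.15]
  [  -0.05     0.55    -0.15]
  [  -0.20    -0.15     0.75]
Cofactors of I−A, C_ij = (−1)^(i+j)·(minor ij) (rows/columns in the sector order above):
  C_11 = (0.55)(0.75) − (-0.15)(-0.15) = 0.3900
  C_12 = −[(-0.05)(0.75) − (-0.15)(-0.20)] = 0.0675
  C_13 = (-0.05)(-0.15) − (0.55)(-0.20) = 0.1175
  C_21 = −[(-0.10)(0.75) − (-0.15)(-0.15)] = 0.0975
  C_22 = (0.60)(0.75) − (-0.15)(-0.20) = 0.4200
  C_23 = −[(0.60)(-0.15) − (-0.10)(-0.20)] = 0.1100
  C_31 = (-0.10)(-0.15) − (-0.15)(0.55) = 0.0975
  C_32 = −[(0.60)(-0.15) − (-0.15)(-0.05)] = 0.0975
  C_33 = (0.60)(0.55) − (-0.10)(-0.05) = 0.3250
det(I−A) = Σ_j (I−A)_1j·C_1j = (0.60)(0.3900) + (-0.10)(0.0675) + (-0.15)(0.1175) = 0.209625
adj(I−A) = Cᵀ =
  [ 0.3900   0.0975   0.0975]
  [ 0.0675   0.4200   0.0975]
  [ 0.1175   0.1100   0.3250]
(I − A)⁻¹ = adj(I−A) / det(I−A) ≈
  [   1.8605     0.4651     0.4651]
  [   0.3220     2.0036     0.4651]
  [   0.5605     0.5247     1.5504]
Δx = (I − A)⁻¹ Δd with Δd having +10 in the Optics component and 0 elsewhere.
So Δx_2 = L_21 · (+10), where L_21 = adj(I−A)_21 / det(I−A) = 0.0675 / 0.209625.
Δx_2 = 0.0675 × (+10) / 0.209625 = 0.675 / 0.209625 ≈ 3.22.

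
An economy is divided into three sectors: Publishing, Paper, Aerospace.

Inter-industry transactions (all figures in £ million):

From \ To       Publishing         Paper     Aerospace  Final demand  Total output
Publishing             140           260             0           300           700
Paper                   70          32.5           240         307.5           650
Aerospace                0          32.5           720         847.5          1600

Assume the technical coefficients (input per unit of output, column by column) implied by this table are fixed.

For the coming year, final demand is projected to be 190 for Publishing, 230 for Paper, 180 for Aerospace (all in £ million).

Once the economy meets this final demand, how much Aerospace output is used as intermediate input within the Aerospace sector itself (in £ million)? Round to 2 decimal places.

Technical coefficients a_ij = z_ij / X_j:
  a_11 = 140/700 = 0.20, a_21 = 70/700 = 0.10, a_31 = 0/700 = 0.00
  a_12 = 260/650 = 0.40, a_22 = 32.5/650 = 0.05, a_32 = 32.5/650 = 0.05
  a_13 = 0/1600 = 0.00, a_23 = 240/1600 = 0.15, a_33 = 720/1600 = 0.45
I − A =
  [   0.80    -0.40     0.00]
  [  -0.10     0.95    -0.15]
  [   0.00    -0.05     0.55]
Cofactors of I−A, C_ij = (−1)^(i+j)·(minor ij) (rows/columns in the sector order above):
  C_11 = (0.95)(0.55) − (-0.15)(-0.05) = 0.5150
  C_12 = −[(-0.10)(0.55) − (-0.15)(0.00)] = 0.0550
  C_13 = (-0.10)(-0.05) − (0.95)(0.00) = 0.0050
  C_21 = −[(-0.40)(0.55) − (0.00)(-0.05)] = 0.2200
  C_22 = (0.80)(0.55) − (0.00)(0.00) = 0.4400
  C_23 = −[(0.80)(-0.05) − (-0.40)(0.00)] = 0.0400
  C_31 = (-0.40)(-0.15) − (0.00)(0.95) = 0.0600
  C_32 = −[(0.80)(-0.15) − (0.00)(-0.10)] = 0.1200
  C_33 = (0.80)(0.95) − (-0.40)(-0.10) = 0.7200
det(I−A) = Σ_j (I−A)_1j·C_1j = (0.80)(0.5150) + (-0.40)(0.0550) + (0.00)(0.0050) = 0.3900
adj(I−A) = Cᵀ =
  [ 0.5150   0.2200   0.0600]
  [ 0.0550   0.4400   0.1200]
  [ 0.0050   0.0400   0.7200]
(I − A)⁻¹ = adj(I−A) / det(I−A) ≈
  [   1.3205     0.5641     0.1538]
  [   0.1410     1.1282     0.3077]
  [   0.0128     0.1026     1.8462]
First solve x = (I − A)⁻¹ d = adj(I−A)·d / det(I−A); in particular x_3 = (0.0050·190 + 0.0400·230 + 0.7200·180) / 0.3900 = 139.75 / 0.3900 ≈ 358.3333.
Intermediate flow from 3 to 3: z_33 = a_33 · x_3 = 0.45 × 139.75 / 0.3900 = 62.8875 / 0.3900 = 161.25.

z_33 = 161.25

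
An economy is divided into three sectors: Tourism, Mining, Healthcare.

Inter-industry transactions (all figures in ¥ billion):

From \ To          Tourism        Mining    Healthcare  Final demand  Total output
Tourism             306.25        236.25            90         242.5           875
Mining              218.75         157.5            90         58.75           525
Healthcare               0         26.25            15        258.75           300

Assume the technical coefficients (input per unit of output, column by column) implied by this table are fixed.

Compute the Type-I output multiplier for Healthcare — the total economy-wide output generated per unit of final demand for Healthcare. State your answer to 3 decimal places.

Technical coefficients a_ij = z_ij / X_j:
  a_11 = 306.25/875 = 0.35, a_21 = 218.75/875 = 0.25, a_31 = 0/875 = 0.00
  a_12 = 236.25/525 = 0.45, a_22 = 157.5/525 = 0.30, a_32 = 26.25/525 = 0.05
  a_13 = 90/300 = 0.30, a_23 = 90/300 = 0.30, a_33 = 15/300 = 0.05
I − A =
  [   0.65    -0.45    -0.30]
  [  -0.25     0.70    -0.30]
  [   0.00    -0.05     0.95]
Cofactors of I−A, C_ij = (−1)^(i+j)·(minor ij) (rows/columns in the sector order above):
  C_11 = (0.70)(0.95) − (-0.30)(-0.05) = 0.6500
  C_12 = −[(-0.25)(0.95) − (-0.30)(0.00)] = 0.2375
  C_13 = (-0.25)(-0.05) − (0.70)(0.00) = 0.0125
  C_21 = −[(-0.45)(0.95) − (-0.30)(-0.05)] = 0.4425
  C_22 = (0.65)(0.95) − (-0.30)(0.00) = 0.6175
  C_23 = −[(0.65)(-0.05) − (-0.45)(0.00)] = 0.0325
  C_31 = (-0.45)(-0.30) − (-0.30)(0.70) = 0.3450
  C_32 = −[(0.65)(-0.30) − (-0.30)(-0.25)] = 0.2700
  C_33 = (0.65)(0.70) − (-0.45)(-0.25) = 0.3425
det(I−A) = Σ_j (I−A)_1j·C_1j = (0.65)(0.6500) + (-0.45)(0.2375) + (-0.30)(0.0125) = 0.311875
adj(I−A) = Cᵀ =
  [ 0.6500   0.4425   0.3450]
  [ 0.2375   0.6175   0.2700]
  [ 0.0125   0.0325   0.3425]
(I − A)⁻¹ = adj(I−A) / det(I−A) ≈
  [   2.0842     1.4188     1.1062]
  [   0.7615     1.9800     0.8657]
  [   0.0401     0.1042     1.0982]
The output multiplier for sector j is the column-j sum of the Leontief inverse (I − A)⁻¹ = adj(I−A) / det(I−A).
Column 3 of adj(I−A): (0.3450, 0.2700, 0.3425); det(I−A) = 0.311875.
m_3 = (0.3450 + 0.2700 + 0.3425) / 0.311875 = 0.9575 / 0.311875 ≈ 3.070.

m_3 = 3.070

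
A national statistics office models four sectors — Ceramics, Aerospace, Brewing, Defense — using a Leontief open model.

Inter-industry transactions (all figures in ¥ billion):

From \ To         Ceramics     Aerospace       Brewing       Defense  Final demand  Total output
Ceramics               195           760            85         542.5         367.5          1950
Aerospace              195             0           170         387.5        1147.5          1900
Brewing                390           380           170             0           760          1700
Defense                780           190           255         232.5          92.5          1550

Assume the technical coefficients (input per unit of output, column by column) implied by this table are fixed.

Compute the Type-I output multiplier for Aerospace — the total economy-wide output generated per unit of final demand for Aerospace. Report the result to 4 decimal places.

m_2 = 3.2463

Technical coefficients a_ij = z_ij / X_j:
  a_11 = 195/1950 = 0.10, a_21 = 195/1950 = 0.10, a_31 = 390/1950 = 0.20, a_41 = 780/1950 = 0.40
  a_12 = 760/1900 = 0.40, a_22 = 0/1900 = 0.00, a_32 = 380/1900 = 0.20, a_42 = 190/1900 = 0.10
  a_13 = 85/1700 = 0.05, a_23 = 170/1700 = 0.10, a_33 = 170/1700 = 0.10, a_43 = 255/1700 = 0.15
  a_14 = 542.5/1550 = 0.35, a_24 = 387.5/1550 = 0.25, a_34 = 0/1550 = 0.00, a_44 = 232.5/1550 = 0.15
I − A =
  [   0.90    -0.40    -0.05    -0.35]
  [  -0.10     1.00    -0.10    -0.25]
  [  -0.20    -0.20     0.90     0.00]
  [  -0.40    -0.10    -0.15     0.85]
Compute the cofactors C_ij = (−1)^(i+j)·(3×3 minor ij) of I−A; the adjugate is their transpose:
adj(I−A) = Cᵀ =
  [ 0.71800   0.35650   0.14625   0.40050]
  [ 0.19100   0.54350   0.11075   0.23850]
  [ 0.20200   0.20000   0.52500   0.14200]
  [ 0.39600   0.26700   0.17450   0.73700]
det(I−A) = Σ_j (I−A)_1j·C_1j = (0.90)(0.71800) + (-0.40)(0.19100) + (-0.05)(0.20200) + (-0.35)(0.39600) = 0.4211
(I − A)⁻¹ = adj(I−A) / det(I−A) ≈
  [   1.70506     0.84659     0.34730     0.95108]
  [   0.45357     1.29067     0.26300     0.56637]
  [   0.47970     0.47495     1.24673     0.33721]
  [   0.94039     0.63405     0.41439     1.75018]
The output multiplier for sector j is the column-j sum of the Leontief inverse (I − A)⁻¹ = adj(I−A) / det(I−A).
Column 2 of adj(I−A): (0.35650, 0.54350, 0.20000, 0.26700); det(I−A) = 0.4211.
m_2 = (0.35650 + 0.54350 + 0.20000 + 0.26700) / 0.4211 = 1.367 / 0.4211 ≈ 3.2463.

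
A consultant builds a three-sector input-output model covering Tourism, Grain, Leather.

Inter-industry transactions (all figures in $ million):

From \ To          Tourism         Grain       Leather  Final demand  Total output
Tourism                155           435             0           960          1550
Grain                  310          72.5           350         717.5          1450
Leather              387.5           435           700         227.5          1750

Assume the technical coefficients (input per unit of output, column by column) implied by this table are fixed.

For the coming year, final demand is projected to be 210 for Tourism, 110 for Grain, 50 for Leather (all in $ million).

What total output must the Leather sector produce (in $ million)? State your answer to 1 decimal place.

Technical coefficients a_ij = z_ij / X_j:
  a_TT = 155/1550 = 0.10, a_GT = 310/1550 = 0.20, a_LT = 387.5/1550 = 0.25
  a_TG = 435/1450 = 0.30, a_GG = 72.5/1450 = 0.05, a_LG = 435/1450 = 0.30
  a_TL = 0/1750 = 0.00, a_GL = 350/1750 = 0.20, a_LL = 700/1750 = 0.40
I − A =
  [   0.90    -0.30     0.00]
  [  -0.20     0.95    -0.20]
  [  -0.25    -0.30     0.60]
Cofactors of I−A, C_ij = (−1)^(i+j)·(minor ij) (rows/columns in the sector order above):
  C_11 = (0.95)(0.60) − (-0.20)(-0.30) = 0.5100
  C_12 = −[(-0.20)(0.60) − (-0.20)(-0.25)] = 0.1700
  C_13 = (-0.20)(-0.30) − (0.95)(-0.25) = 0.2975
  C_21 = −[(-0.30)(0.60) − (0.00)(-0.30)] = 0.1800
  C_22 = (0.90)(0.60) − (0.00)(-0.25) = 0.5400
  C_23 = −[(0.90)(-0.30) − (-0.30)(-0.25)] = 0.3450
  C_31 = (-0.30)(-0.20) − (0.00)(0.95) = 0.0600
  C_32 = −[(0.90)(-0.20) − (0.00)(-0.20)] = 0.1800
  C_33 = (0.90)(0.95) − (-0.30)(-0.20) = 0.7950
det(I−A) = Σ_j (I−A)_1j·C_1j = (0.90)(0.5100) + (-0.30)(0.1700) + (0.00)(0.2975) = 0.4080
adj(I−A) = Cᵀ =
  [ 0.5100   0.1800   0.0600]
  [ 0.1700   0.5400   0.1800]
  [ 0.2975   0.3450   0.7950]
(I − A)⁻¹ = adj(I−A) / det(I−A) ≈
  [   1.2500     0.4412     0.1471]
  [   0.4167     1.3235     0.4412]
  [   0.7292     0.8456     1.9485]
x = (I − A)⁻¹ d = adj(I−A)·d / det(I−A), with det(I−A) = 0.4080:
  x_T = (0.5100·210 + 0.1800·110 + 0.0600·50) / 0.4080 = 129.90 / 0.4080 ≈ 318.4
  x_G = (0.1700·210 + 0.5400·110 + 0.1800·50) / 0.4080 = 104.10 / 0.4080 ≈ 255.1
  x_L = (0.2975·210 + 0.3450·110 + 0.7950·50) / 0.4080 = 140.175 / 0.4080 ≈ 343.6

x_L = 343.6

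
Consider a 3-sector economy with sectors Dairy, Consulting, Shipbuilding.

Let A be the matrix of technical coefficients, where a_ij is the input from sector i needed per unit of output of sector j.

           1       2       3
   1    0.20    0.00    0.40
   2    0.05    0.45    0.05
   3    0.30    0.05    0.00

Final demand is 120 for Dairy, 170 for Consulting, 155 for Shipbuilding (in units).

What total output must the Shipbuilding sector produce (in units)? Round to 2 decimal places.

I − A =
  [   0.80     0.00    -0.40]
  [  -0.05     0.55    -0.05]
  [  -0.30    -0.05     1.00]
Cofactors of I−A, C_ij = (−1)^(i+j)·(minor ij) (rows/columns in the sector order above):
  C_11 = (0.55)(1.00) − (-0.05)(-0.05) = 0.5475
  C_12 = −[(-0.05)(1.00) − (-0.05)(-0.30)] = 0.0650
  C_13 = (-0.05)(-0.05) − (0.55)(-0.30) = 0.1675
  C_21 = −[(0.00)(1.00) − (-0.40)(-0.05)] = 0.0200
  C_22 = (0.80)(1.00) − (-0.40)(-0.30) = 0.6800
  C_23 = −[(0.80)(-0.05) − (0.00)(-0.30)] = 0.0400
  C_31 = (0.00)(-0.05) − (-0.40)(0.55) = 0.2200
  C_32 = −[(0.80)(-0.05) − (-0.40)(-0.05)] = 0.0600
  C_33 = (0.80)(0.55) − (0.00)(-0.05) = 0.4400
det(I−A) = Σ_j (I−A)_1j·C_1j = (0.80)(0.5475) + (0.00)(0.0650) + (-0.40)(0.1675) = 0.3710
adj(I−A) = Cᵀ =
  [ 0.5475   0.0200   0.2200]
  [ 0.0650   0.6800   0.0600]
  [ 0.1675   0.0400   0.4400]
(I − A)⁻¹ = adj(I−A) / det(I−A) ≈
  [   1.4757     0.0539     0.5930]
  [   0.1752     1.8329     0.1617]
  [   0.4515     0.1078     1.1860]
x = (I − A)⁻¹ d = adj(I−A)·d / det(I−A), with det(I−A) = 0.3710:
  x_1 = (0.5475·120 + 0.0200·170 + 0.2200·155) / 0.3710 = 103.20 / 0.3710 ≈ 278.17
  x_2 = (0.0650·120 + 0.6800·170 + 0.0600·155) / 0.3710 = 132.70 / 0.3710 ≈ 357.68
  x_3 = (0.1675·120 + 0.0400·170 + 0.4400·155) / 0.3710 = 95.10 / 0.3710 ≈ 256.33

x_3 = 256.33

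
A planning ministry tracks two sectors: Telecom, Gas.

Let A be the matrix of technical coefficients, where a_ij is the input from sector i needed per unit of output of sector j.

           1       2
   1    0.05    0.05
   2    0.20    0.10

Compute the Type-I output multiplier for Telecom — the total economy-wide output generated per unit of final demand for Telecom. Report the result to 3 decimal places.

m_1 = 1.302

I − A =
  [   0.95    -0.05]
  [  -0.20     0.90]
det(I−A) = (0.95)(0.90) − (-0.05)(-0.20) = 0.8450
adj(I−A) = [[0.90, 0.05], [0.20, 0.95]]
(I − A)⁻¹ = adj(I−A) / det(I−A) ≈
  [   1.0651     0.0592]
  [   0.2367     1.1243]
The output multiplier for sector j is the column-j sum of the Leontief inverse (I − A)⁻¹ = adj(I−A) / det(I−A).
Column 1 of adj(I−A): (0.90, 0.20); det(I−A) = 0.8450.
m_1 = (0.90 + 0.20) / 0.8450 = 1.10 / 0.8450 ≈ 1.302.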